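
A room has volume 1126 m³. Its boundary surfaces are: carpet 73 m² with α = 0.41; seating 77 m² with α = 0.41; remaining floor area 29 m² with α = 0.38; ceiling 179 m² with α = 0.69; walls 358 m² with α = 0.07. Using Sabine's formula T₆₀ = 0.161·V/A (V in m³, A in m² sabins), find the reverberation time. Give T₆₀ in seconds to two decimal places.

0.82 s

A = Σ Sᵢαᵢ = 73·0.41 + 77·0.41 + 29·0.38 + 179·0.69 + 358·0.07 = 221.09 m².
T₆₀ = 0.161·V/A = 0.161·1126/221.09 = 0.820 s.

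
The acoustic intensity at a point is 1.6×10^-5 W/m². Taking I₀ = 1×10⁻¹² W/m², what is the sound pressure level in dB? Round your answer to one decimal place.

72.0 dB

Dividing by I₀ shifts the exponent by 12: I/I₀ = 1.6×10^7.
L = 10·(0.2041 + 7) = 72.04 dB.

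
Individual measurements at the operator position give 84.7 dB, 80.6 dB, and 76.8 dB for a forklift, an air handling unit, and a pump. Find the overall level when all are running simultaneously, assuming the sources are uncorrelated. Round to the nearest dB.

87 dB

For uncorrelated sources the intensities add, so convert each level to linear form, sum, and take 10·log₁₀ of the total.
Σ 10^(L/10) = 10^(84.7/10) + 10^(80.6/10) + 10^(76.8/10) = 4.578e+08.
L_total = 10·log₁₀(4.578e+08) = 86.61 dB.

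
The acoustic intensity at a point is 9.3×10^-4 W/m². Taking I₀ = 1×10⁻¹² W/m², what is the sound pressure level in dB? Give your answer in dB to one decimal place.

89.7 dB

I/I₀ = 9.3×10^-4/10⁻¹² = 9.3×10^8, and L = 10·log₁₀(I/I₀).
L = 10·(0.9685 + 8) = 89.68 dB.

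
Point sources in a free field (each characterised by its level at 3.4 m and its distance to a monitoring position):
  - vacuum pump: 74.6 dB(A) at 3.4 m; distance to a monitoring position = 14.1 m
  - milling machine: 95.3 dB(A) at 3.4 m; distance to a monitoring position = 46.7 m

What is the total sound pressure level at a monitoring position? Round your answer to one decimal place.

Apply inverse-square spreading to bring every level to the receiver, then sum 10^(L/10).
vacuum pump: 74.6 − 20·log₁₀(14.1/3.4) = 74.6 − 12.35 = 62.25 dB(A).
milling machine: 95.3 − 20·log₁₀(46.7/3.4) = 95.3 − 22.76 = 72.54 dB(A).
Σ 10^(L/10) = 1.964e+07 → L_total = 10·log₁₀(1.964e+07) = 72.93 dB(A).

72.9 dB(A)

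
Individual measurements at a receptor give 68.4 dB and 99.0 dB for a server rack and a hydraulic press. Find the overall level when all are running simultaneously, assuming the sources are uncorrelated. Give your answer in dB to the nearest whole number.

For uncorrelated sources the intensities add, so convert each level to linear form, sum, and take 10·log₁₀ of the total.
Σ 10^(L/10) = 10^(68.4/10) + 10^(99.0/10) = 7.950e+09.
L_total = 10·log₁₀(7.950e+09) = 99.00 dB.

99 dB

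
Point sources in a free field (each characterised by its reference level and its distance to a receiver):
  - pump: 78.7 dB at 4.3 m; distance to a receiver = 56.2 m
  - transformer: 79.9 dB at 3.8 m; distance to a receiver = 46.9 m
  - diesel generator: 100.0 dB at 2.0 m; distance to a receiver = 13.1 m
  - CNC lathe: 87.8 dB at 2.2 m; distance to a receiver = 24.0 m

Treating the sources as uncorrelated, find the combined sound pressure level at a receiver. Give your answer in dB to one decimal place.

Propagate each source to the receiver with L = L_ref − 20·log₁₀(r/r_ref), then add intensities.
pump: 78.7 − 20·log₁₀(56.2/4.3) = 78.7 − 22.33 = 56.37 dB.
transformer: 79.9 − 20·log₁₀(46.9/3.8) = 79.9 − 21.83 = 58.07 dB.
diesel generator: 100.0 − 20·log₁₀(13.1/2.0) = 100.0 − 16.32 = 83.68 dB.
CNC lathe: 87.8 − 20·log₁₀(24.0/2.2) = 87.8 − 20.76 = 67.04 dB.
Σ 10^(L/10) = 2.392e+08 → L_total = 10·log₁₀(2.392e+08) = 83.79 dB.

83.8 dB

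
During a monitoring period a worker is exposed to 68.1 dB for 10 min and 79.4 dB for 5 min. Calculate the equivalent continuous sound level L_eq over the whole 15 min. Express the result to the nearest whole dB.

75 dB

L_eq = 10·log₁₀[(1/T)·Σ tᵢ·10^(Lᵢ/10)] with T = 15 min.
Σ tᵢ·10^(Lᵢ/10) = 10·10^(68.1/10) + 5·10^(79.4/10) = 5.000e+08.
L_eq = 10·log₁₀(5.000e+08/15) = 75.23 dB.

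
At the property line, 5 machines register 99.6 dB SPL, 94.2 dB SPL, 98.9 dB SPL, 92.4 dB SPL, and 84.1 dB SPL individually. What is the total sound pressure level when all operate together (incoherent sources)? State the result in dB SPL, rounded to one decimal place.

Incoherent sources combine by intensity addition: L_total = 10·log₁₀(Σ 10^(L_i/10)).
Σ 10^(L/10) = 10^(99.6/10) + 10^(94.2/10) + 10^(98.9/10) + 10^(92.4/10) + 10^(84.1/10) = 2.151e+10.
L_total = 10·log₁₀(2.151e+10) = 103.33 dB SPL.

103.3 dB SPL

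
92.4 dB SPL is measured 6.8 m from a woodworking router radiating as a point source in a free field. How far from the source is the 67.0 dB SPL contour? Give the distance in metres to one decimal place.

Point-source spreading drops the level by 20·log₁₀(r₂/r₁); inverting, r₂/r₁ = 10^(ΔL/20).
r₂ = 6.8·10^((92.4−67.0)/20) = 6.8·10^(25.4/20) = 126.62 m.

126.6 m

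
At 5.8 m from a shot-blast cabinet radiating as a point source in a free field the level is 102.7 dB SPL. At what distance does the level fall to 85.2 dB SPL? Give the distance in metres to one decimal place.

Point-source spreading drops the level by 20·log₁₀(r₂/r₁); inverting, r₂/r₁ = 10^(ΔL/20).
r₂ = 5.8·10^((102.7−85.2)/20) = 5.8·10^(17.5/20) = 43.49 m.

43.5 m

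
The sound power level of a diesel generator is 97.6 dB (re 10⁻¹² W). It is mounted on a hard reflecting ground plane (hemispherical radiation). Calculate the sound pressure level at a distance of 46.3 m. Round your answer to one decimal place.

The power spreads over a hemisphere of area 2π·r², so L_p = L_w − 10·log₁₀(2π·r²).
2π·r² = 1.347e+04 m², 10·log₁₀ of that is 41.293 dB.
L_p = 97.6 − 41.293 = 56.31 dB.

56.3 dB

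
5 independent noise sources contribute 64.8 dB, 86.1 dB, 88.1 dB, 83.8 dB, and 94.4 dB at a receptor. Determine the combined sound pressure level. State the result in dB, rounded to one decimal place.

96.1 dB

Incoherent sources combine by intensity addition: L_total = 10·log₁₀(Σ 10^(L_i/10)).
Σ 10^(L/10) = 10^(64.8/10) + 10^(86.1/10) + 10^(88.1/10) + 10^(83.8/10) + 10^(94.4/10) = 4.050e+09.
L_total = 10·log₁₀(4.050e+09) = 96.07 dB.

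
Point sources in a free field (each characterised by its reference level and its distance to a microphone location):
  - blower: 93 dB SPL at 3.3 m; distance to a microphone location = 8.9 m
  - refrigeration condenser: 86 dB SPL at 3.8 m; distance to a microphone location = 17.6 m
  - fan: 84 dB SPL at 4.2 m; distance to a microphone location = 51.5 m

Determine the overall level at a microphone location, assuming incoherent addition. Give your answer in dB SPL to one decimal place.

Apply inverse-square spreading to bring every level to the receiver, then sum 10^(L/10).
blower: 93 − 20·log₁₀(8.9/3.3) = 93 − 8.62 = 84.38 dB SPL.
refrigeration condenser: 86 − 20·log₁₀(17.6/3.8) = 86 − 13.31 = 72.69 dB SPL.
fan: 84 − 20·log₁₀(51.5/4.2) = 84 − 21.77 = 62.23 dB SPL.
Σ 10^(L/10) = 2.945e+08 → L_total = 10·log₁₀(2.945e+08) = 84.69 dB SPL.

84.7 dB SPL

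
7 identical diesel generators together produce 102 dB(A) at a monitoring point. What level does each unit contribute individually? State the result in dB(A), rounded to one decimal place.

For N identical incoherent sources L_total = L₁ + 10·log₁₀ N, so L₁ = 102 − 10·log₁₀(7) = 102 − 8.451.

93.5 dB(A)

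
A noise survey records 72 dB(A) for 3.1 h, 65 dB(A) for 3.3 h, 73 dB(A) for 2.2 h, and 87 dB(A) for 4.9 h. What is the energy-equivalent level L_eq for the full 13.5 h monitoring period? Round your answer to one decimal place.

82.8 dB(A)

The energy average is taken in the linear domain: L_eq = 10·log₁₀[(Σ tᵢ·10^(Lᵢ/10))/T], T = 13.5 h.
Σ tᵢ·10^(Lᵢ/10) = 3.1·10^(72/10) + 3.3·10^(65/10) + 2.2·10^(73/10) + 4.9·10^(87/10) = 2.559e+09.
L_eq = 10·log₁₀(2.559e+09/13.5) = 82.78 dB(A).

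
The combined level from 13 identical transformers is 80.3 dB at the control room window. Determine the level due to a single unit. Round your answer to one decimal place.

69.2 dB

13 equal contributions raise the level by 10·log₁₀ 13 = 11.139 dB, so each unit alone gives 80.3 − 11.139.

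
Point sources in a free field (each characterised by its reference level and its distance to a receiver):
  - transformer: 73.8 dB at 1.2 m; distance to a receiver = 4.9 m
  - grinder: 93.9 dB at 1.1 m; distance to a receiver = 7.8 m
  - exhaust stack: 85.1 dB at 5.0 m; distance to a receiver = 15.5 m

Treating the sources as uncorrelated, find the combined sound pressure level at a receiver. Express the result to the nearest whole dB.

Propagate each source to the receiver with L = L_ref − 20·log₁₀(r/r_ref), then add intensities.
transformer: 73.8 − 20·log₁₀(4.9/1.2) = 73.8 − 12.22 = 61.58 dB.
grinder: 93.9 − 20·log₁₀(7.8/1.1) = 93.9 − 17.01 = 76.89 dB.
exhaust stack: 85.1 − 20·log₁₀(15.5/5.0) = 85.1 − 9.83 = 75.27 dB.
Σ 10^(L/10) = 8.393e+07 → L_total = 10·log₁₀(8.393e+07) = 79.24 dB.

79 dB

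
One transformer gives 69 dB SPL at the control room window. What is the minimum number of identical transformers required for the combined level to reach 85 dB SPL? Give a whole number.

40

The shortfall is 85 − 69 = 16.0 dB, and N units add 10·log₁₀ N, so need 10·log₁₀ N ≥ 16.0.
N ≥ 10^(16.0/10) = 39.811, so N = 40.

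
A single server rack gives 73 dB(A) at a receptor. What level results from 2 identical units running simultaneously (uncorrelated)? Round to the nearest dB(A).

76 dB(A)

With 2 equal, uncorrelated contributions the intensity is 2× that of one unit, giving a rise of 10·log₁₀ 2.
L_total = 73 + 10·log₁₀(2) = 73 + 3.010 = 76.01 dB(A).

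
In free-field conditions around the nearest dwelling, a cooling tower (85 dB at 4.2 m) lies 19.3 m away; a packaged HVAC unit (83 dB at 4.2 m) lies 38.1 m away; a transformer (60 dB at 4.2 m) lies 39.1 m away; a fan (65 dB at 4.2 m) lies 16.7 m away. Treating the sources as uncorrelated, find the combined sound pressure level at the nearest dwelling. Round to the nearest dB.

72 dB

First find each source's level at the receiver (point-source: −20·log₁₀(r/r_ref)), then combine on an intensity basis.
cooling tower: 85 − 20·log₁₀(19.3/4.2) = 85 − 13.25 = 71.75 dB.
packaged HVAC unit: 83 − 20·log₁₀(38.1/4.2) = 83 − 19.15 = 63.85 dB.
transformer: 60 − 20·log₁₀(39.1/4.2) = 60 − 19.38 = 40.62 dB.
fan: 65 − 20·log₁₀(16.7/4.2) = 65 − 11.99 = 53.01 dB.
Σ 10^(L/10) = 1.761e+07 → L_total = 10·log₁₀(1.761e+07) = 72.46 dB.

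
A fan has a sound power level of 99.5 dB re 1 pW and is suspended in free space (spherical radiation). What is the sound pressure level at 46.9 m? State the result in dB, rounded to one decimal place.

Free-field spherical radiation: L_p = L_w − 10·log₁₀(4π·r²), r = 46.9 m.
4π·r² = 2.764e+04 m², 10·log₁₀ of that is 44.416 dB.
L_p = 99.5 − 44.416 = 55.08 dB.

55.1 dB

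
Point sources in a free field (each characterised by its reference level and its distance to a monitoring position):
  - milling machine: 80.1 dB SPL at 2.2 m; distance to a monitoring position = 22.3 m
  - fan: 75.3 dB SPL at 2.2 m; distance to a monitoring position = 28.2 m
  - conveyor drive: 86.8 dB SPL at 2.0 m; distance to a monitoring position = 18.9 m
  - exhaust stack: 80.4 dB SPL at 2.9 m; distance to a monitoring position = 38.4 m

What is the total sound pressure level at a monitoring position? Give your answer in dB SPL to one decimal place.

68.6 dB SPL

First find each source's level at the receiver (point-source: −20·log₁₀(r/r_ref)), then combine on an intensity basis.
milling machine: 80.1 − 20·log₁₀(22.3/2.2) = 80.1 − 20.12 = 59.98 dB SPL.
fan: 75.3 − 20·log₁₀(28.2/2.2) = 75.3 − 22.16 = 53.14 dB SPL.
conveyor drive: 86.8 − 20·log₁₀(18.9/2.0) = 86.8 − 19.51 = 67.29 dB SPL.
exhaust stack: 80.4 − 20·log₁₀(38.4/2.9) = 80.4 − 22.44 = 57.96 dB SPL.
Σ 10^(L/10) = 7.187e+06 → L_total = 10·log₁₀(7.187e+06) = 68.57 dB SPL.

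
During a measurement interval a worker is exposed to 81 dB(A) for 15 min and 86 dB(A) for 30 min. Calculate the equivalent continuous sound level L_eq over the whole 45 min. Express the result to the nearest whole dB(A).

Weight each interval's intensity by its duration and average over T = 45 min:
Σ tᵢ·10^(Lᵢ/10) = 15·10^(81/10) + 30·10^(86/10) = 1.383e+10.
L_eq = 10·log₁₀(1.383e+10/45) = 84.88 dB(A).

85 dB(A)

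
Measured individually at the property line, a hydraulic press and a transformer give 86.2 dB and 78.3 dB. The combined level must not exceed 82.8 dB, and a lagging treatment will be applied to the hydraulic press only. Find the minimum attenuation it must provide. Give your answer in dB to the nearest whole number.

5 dB

Everything except the hydraulic press sums to 10^(78.3/10) = 6.761e+07 in linear terms, 78.30 dB.
To meet 82.8 dB overall, the treated hydraulic press may contribute at most 10^(82.8/10) − 6.761e+07 = 1.229e+08, i.e. 80.90 dB.
Required insertion loss = 86.2 − 80.90 = 5.30 dB.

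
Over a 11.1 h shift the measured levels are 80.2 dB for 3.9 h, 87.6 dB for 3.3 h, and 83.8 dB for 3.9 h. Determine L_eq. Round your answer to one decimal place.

The energy average is taken in the linear domain: L_eq = 10·log₁₀[(Σ tᵢ·10^(Lᵢ/10))/T], T = 11.1 h.
Σ tᵢ·10^(Lᵢ/10) = 3.9·10^(80.2/10) + 3.3·10^(87.6/10) + 3.9·10^(83.8/10) = 3.243e+09.
L_eq = 10·log₁₀(3.243e+09/11.1) = 84.66 dB.

84.7 dB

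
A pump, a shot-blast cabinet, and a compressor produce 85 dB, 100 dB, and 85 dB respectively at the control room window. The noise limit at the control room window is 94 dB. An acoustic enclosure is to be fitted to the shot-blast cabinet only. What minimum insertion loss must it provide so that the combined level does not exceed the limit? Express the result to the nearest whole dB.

Fixed contribution from the other sources: Σ 10^(L/10) = 10^(85/10) + 10^(85/10) = 6.325e+08 (88.01 dB).
To meet 94 dB overall, the treated shot-blast cabinet may contribute at most 10^(94/10) − 6.325e+08 = 1.879e+09, i.e. 92.74 dB.
So the shot-blast cabinet must be reduced from 100 to 92.74 dB: IL = 7.26 dB.

7 dB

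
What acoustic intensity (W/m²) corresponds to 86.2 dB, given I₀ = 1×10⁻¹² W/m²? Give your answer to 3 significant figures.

0.000417 W/m²

I/I₀ = 10^(86.2/10) = 4.169e+08, so I = 4.169e+08 × 10⁻¹² W/m².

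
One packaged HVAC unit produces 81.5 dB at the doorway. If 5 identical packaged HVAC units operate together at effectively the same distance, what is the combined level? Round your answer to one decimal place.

With 5 equal, uncorrelated contributions the intensity is 5× that of one unit, giving a rise of 10·log₁₀ 5.
L_total = 81.5 + 10·log₁₀(5) = 81.5 + 6.990 = 88.49 dB.

88.5 dB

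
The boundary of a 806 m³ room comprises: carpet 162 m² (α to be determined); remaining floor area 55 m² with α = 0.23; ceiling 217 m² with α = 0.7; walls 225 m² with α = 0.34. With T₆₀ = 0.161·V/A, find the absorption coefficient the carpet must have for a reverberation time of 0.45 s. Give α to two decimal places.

From T₆₀ = 0.161·V/A, the target T₆₀ = 0.45 s needs A = 0.161·806/0.45 = 288.37 m².
Absorption from the other surfaces = 55·0.23 + 217·0.7 + 225·0.34 = 241.05 m², so the carpet must supply 47.32 m² over 162 m².
α = 47.32/162 = 0.292.

0.29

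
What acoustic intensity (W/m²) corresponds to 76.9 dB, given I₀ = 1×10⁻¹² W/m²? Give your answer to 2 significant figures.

4.9e-05 W/m²

I = I₀·10^(L/10) = 10⁻¹² × 10^(76.9/10) = 10^(-4.310).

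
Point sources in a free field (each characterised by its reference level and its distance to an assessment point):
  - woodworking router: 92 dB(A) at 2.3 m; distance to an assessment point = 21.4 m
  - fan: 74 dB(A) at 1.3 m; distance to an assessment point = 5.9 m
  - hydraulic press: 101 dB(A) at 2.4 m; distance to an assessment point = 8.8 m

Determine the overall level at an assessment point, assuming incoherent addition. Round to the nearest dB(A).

First find each source's level at the receiver (point-source: −20·log₁₀(r/r_ref)), then combine on an intensity basis.
woodworking router: 92 − 20·log₁₀(21.4/2.3) = 92 − 19.37 = 72.63 dB(A).
fan: 74 − 20·log₁₀(5.9/1.3) = 74 − 13.14 = 60.86 dB(A).
hydraulic press: 101 − 20·log₁₀(8.8/2.4) = 101 − 11.29 = 89.71 dB(A).
Σ 10^(L/10) = 9.559e+08 → L_total = 10·log₁₀(9.559e+08) = 89.80 dB(A).

90 dB(A)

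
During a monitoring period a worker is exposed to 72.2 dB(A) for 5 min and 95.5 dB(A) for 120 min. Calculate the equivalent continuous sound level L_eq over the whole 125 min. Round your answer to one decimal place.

95.3 dB(A)

L_eq = 10·log₁₀[(1/T)·Σ tᵢ·10^(Lᵢ/10)] with T = 125 min.
Σ tᵢ·10^(Lᵢ/10) = 5·10^(72.2/10) + 120·10^(95.5/10) = 4.259e+11.
L_eq = 10·log₁₀(4.259e+11/125) = 95.32 dB(A).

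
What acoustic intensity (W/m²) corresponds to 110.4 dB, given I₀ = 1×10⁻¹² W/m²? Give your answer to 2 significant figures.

0.11 W/m²

I = I₀·10^(L/10) = 10⁻¹² × 10^(110.4/10) = 10^(-0.960).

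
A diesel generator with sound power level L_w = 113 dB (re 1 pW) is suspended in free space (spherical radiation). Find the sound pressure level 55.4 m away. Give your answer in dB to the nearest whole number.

67 dB

L_p = L_w − 10·log₁₀(4π·r²) with r = 55.4 m.
4π·r² = 3.857e+04 m², 10·log₁₀ of that is 45.862 dB.
L_p = 113 − 45.862 = 67.14 dB.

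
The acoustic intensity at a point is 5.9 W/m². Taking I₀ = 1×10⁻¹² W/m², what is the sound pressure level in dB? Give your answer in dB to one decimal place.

L = 10·log₁₀(I/I₀) = 10·log₁₀(5.9/10⁻¹²) = 10·log₁₀(5.9×10^12).
L = 10·(0.7709 + 12) = 127.71 dB.

127.7 dB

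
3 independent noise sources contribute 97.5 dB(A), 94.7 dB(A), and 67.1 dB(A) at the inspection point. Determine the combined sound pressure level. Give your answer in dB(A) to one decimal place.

For uncorrelated sources the intensities add, so convert each level to linear form, sum, and take 10·log₁₀ of the total.
Σ 10^(L/10) = 10^(97.5/10) + 10^(94.7/10) + 10^(67.1/10) = 8.580e+09.
L_total = 10·log₁₀(8.580e+09) = 99.33 dB(A).

99.3 dB(A)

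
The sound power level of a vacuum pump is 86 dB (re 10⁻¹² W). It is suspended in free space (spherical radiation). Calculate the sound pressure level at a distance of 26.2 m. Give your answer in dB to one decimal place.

Free-field spherical radiation: L_p = L_w − 10·log₁₀(4π·r²), r = 26.2 m.
4π·r² = 8626 m², 10·log₁₀ of that is 39.358 dB.
L_p = 86 − 39.358 = 46.64 dB.

46.6 dB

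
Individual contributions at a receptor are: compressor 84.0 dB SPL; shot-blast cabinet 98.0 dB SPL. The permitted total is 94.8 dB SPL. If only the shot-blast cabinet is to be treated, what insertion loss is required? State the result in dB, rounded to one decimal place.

The untreated sources together contribute 10^(84.0/10) = 2.512e+08, i.e. 84.00 dB SPL.
To meet 94.8 dB SPL overall, the treated shot-blast cabinet may contribute at most 10^(94.8/10) − 2.512e+08 = 2.769e+09, i.e. 94.42 dB SPL.
So the shot-blast cabinet must be reduced from 98.0 to 94.42 dB SPL: IL = 3.58 dB.

3.6 dB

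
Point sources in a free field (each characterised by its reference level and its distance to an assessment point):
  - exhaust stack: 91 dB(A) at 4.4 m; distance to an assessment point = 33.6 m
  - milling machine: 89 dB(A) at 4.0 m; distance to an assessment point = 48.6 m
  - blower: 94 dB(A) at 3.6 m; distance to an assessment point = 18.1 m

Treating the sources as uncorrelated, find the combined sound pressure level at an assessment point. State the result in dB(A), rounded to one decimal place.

Propagate each source to the receiver with L = L_ref − 20·log₁₀(r/r_ref), then add intensities.
exhaust stack: 91 − 20·log₁₀(33.6/4.4) = 91 − 17.66 = 73.34 dB(A).
milling machine: 89 − 20·log₁₀(48.6/4.0) = 89 − 21.69 = 67.31 dB(A).
blower: 94 − 20·log₁₀(18.1/3.6) = 94 − 14.03 = 79.97 dB(A).
Σ 10^(L/10) = 1.263e+08 → L_total = 10·log₁₀(1.263e+08) = 81.02 dB(A).

81.0 dB(A)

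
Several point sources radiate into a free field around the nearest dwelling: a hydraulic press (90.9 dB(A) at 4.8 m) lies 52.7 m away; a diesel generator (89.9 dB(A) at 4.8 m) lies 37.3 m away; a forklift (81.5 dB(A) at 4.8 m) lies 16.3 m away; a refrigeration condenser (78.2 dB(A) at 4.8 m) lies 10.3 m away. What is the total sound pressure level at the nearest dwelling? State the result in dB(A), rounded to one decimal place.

Propagate each source to the receiver with L = L_ref − 20·log₁₀(r/r_ref), then add intensities.
hydraulic press: 90.9 − 20·log₁₀(52.7/4.8) = 90.9 − 20.81 = 70.09 dB(A).
diesel generator: 89.9 − 20·log₁₀(37.3/4.8) = 89.9 − 17.81 = 72.09 dB(A).
forklift: 81.5 − 20·log₁₀(16.3/4.8) = 81.5 − 10.62 = 70.88 dB(A).
refrigeration condenser: 78.2 − 20·log₁₀(10.3/4.8) = 78.2 − 6.63 = 71.57 dB(A).
Σ 10^(L/10) = 5.299e+07 → L_total = 10·log₁₀(5.299e+07) = 77.24 dB(A).

77.2 dB(A)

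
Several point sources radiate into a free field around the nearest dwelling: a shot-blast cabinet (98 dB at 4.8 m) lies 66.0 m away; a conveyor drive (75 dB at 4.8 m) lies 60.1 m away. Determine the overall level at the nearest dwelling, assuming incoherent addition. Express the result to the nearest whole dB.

First find each source's level at the receiver (point-source: −20·log₁₀(r/r_ref)), then combine on an intensity basis.
shot-blast cabinet: 98 − 20·log₁₀(66.0/4.8) = 98 − 22.77 = 75.23 dB.
conveyor drive: 75 − 20·log₁₀(60.1/4.8) = 75 − 21.95 = 53.05 dB.
Σ 10^(L/10) = 3.357e+07 → L_total = 10·log₁₀(3.357e+07) = 75.26 dB.

75 dB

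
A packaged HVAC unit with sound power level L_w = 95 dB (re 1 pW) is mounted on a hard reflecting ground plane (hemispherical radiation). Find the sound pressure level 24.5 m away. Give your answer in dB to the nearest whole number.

The power spreads over a hemisphere of area 2π·r², so L_p = L_w − 10·log₁₀(2π·r²).
2π·r² = 3771 m², 10·log₁₀ of that is 35.765 dB.
L_p = 95 − 35.765 = 59.23 dB.

59 dB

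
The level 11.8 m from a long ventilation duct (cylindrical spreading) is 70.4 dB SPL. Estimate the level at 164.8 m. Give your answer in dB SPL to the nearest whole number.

Line-source attenuation: ΔL = 10·log₁₀(r₂/r₁) = 10·log₁₀(164.8/11.8) = 11.451 dB.
L₂ = 70.4 − 10·log₁₀(164.8/11.8) = 70.4 − 11.451 = 58.95 dB SPL.

59 dB SPL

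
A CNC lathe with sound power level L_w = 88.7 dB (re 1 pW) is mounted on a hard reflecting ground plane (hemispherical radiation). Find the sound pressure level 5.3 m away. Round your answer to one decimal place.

Free-field hemispherical radiation: L_p = L_w − 10·log₁₀(2π·r²), r = 5.3 m.
2π·r² = 176.5 m², 10·log₁₀ of that is 22.467 dB.
L_p = 88.7 − 22.467 = 66.23 dB.

66.2 dB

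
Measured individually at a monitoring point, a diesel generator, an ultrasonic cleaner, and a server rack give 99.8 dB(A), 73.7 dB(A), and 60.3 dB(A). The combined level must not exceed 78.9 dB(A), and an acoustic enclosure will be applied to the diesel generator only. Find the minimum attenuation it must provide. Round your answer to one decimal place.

22.5 dB

Fixed contribution from the other sources: Σ 10^(L/10) = 10^(73.7/10) + 10^(60.3/10) = 2.451e+07 (73.89 dB(A)).
The limit corresponds to 10^(78.9/10) = 7.762e+07; subtracting the fixed part leaves 5.311e+07 for the diesel generator, i.e. 77.25 dB(A).
So the diesel generator must be reduced from 99.8 to 77.25 dB(A): IL = 22.55 dB.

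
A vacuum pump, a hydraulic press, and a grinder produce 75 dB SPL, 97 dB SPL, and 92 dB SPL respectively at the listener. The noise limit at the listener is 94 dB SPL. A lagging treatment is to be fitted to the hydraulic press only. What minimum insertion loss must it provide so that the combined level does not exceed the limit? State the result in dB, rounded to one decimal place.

Everything except the hydraulic press sums to 10^(75/10) + 10^(92/10) = 1.617e+09 in linear terms, 92.09 dB SPL.
The limit corresponds to 10^(94/10) = 2.512e+09; subtracting the fixed part leaves 8.954e+08 for the hydraulic press, i.e. 89.52 dB SPL.
So the hydraulic press must be reduced from 97 to 89.52 dB SPL: IL = 7.48 dB.

7.5 dB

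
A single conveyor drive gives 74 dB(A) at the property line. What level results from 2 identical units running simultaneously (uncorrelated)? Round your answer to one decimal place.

L_total = L₁ + 10·log₁₀ N for N identical incoherent sources.
L_total = 74 + 10·log₁₀(2) = 74 + 3.010 = 77.01 dB(A).

77.0 dB(A)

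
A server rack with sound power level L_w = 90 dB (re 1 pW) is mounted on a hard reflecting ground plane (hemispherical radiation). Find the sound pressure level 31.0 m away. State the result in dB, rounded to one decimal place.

The power spreads over a hemisphere of area 2π·r², so L_p = L_w − 10·log₁₀(2π·r²).
2π·r² = 6038 m², 10·log₁₀ of that is 37.809 dB.
L_p = 90 − 37.809 = 52.19 dB.

52.2 dB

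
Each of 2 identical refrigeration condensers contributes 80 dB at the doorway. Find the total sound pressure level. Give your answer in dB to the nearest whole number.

83 dB

With 2 equal, uncorrelated contributions the intensity is 2× that of one unit, giving a rise of 10·log₁₀ 2.
L_total = 80 + 10·log₁₀(2) = 80 + 3.010 = 83.01 dB.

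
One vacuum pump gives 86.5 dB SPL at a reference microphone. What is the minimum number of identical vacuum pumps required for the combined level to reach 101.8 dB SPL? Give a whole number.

The shortfall is 101.8 − 86.5 = 15.3 dB, and N units add 10·log₁₀ N, so need 10·log₁₀ N ≥ 15.3.
N ≥ 10^(15.3/10) = 33.884, so N = 34.

34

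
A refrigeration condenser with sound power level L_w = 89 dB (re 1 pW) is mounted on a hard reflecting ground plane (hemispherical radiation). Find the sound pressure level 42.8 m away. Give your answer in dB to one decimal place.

Free-field hemispherical radiation: L_p = L_w − 10·log₁₀(2π·r²), r = 42.8 m.
2π·r² = 1.151e+04 m², 10·log₁₀ of that is 40.611 dB.
L_p = 89 − 40.611 = 48.39 dB.

48.4 dB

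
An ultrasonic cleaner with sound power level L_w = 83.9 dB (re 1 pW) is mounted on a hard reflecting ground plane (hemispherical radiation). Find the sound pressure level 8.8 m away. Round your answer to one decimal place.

57.0 dB

The power spreads over a hemisphere of area 2π·r², so L_p = L_w − 10·log₁₀(2π·r²).
2π·r² = 486.6 m², 10·log₁₀ of that is 26.871 dB.
L_p = 83.9 − 26.871 = 57.03 dB.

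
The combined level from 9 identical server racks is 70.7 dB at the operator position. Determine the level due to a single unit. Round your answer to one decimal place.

61.2 dB

9 equal contributions raise the level by 10·log₁₀ 9 = 9.542 dB, so each unit alone gives 70.7 − 9.542.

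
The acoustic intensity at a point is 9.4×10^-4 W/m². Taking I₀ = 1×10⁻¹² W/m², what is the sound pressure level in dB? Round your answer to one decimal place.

89.7 dB

L = 10·log₁₀(I/I₀) = 10·log₁₀(9.4×10^-4/10⁻¹²) = 10·log₁₀(9.4×10^8).
L = 10·(0.9731 + 8) = 89.73 dB.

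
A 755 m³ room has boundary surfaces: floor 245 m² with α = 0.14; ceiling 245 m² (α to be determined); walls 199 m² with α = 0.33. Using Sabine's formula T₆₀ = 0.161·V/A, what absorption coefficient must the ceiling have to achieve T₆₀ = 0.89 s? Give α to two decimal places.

Required total absorption A = 0.161·755/0.89 = 136.58 m².
Absorption from the other surfaces = 245·0.14 + 199·0.33 = 99.97 m², so the ceiling must supply 36.61 m² over 245 m².
α = 36.61/245 = 0.149.

0.15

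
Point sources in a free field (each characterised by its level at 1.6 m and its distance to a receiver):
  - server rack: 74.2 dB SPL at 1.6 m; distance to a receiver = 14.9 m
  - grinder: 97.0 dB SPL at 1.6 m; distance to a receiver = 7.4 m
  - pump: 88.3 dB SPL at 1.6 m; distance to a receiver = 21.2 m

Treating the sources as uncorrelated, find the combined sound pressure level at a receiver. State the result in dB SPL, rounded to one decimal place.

Propagate each source to the receiver with L = L_ref − 20·log₁₀(r/r_ref), then add intensities.
server rack: 74.2 − 20·log₁₀(14.9/1.6) = 74.2 − 19.38 = 54.82 dB SPL.
grinder: 97.0 − 20·log₁₀(7.4/1.6) = 97.0 − 13.30 = 83.70 dB SPL.
pump: 88.3 − 20·log₁₀(21.2/1.6) = 88.3 − 22.44 = 65.86 dB SPL.
Σ 10^(L/10) = 2.385e+08 → L_total = 10·log₁₀(2.385e+08) = 83.77 dB SPL.

83.8 dB SPL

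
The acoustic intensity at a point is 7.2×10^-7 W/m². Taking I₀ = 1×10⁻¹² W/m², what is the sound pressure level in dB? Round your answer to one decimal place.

L = 10·log₁₀(I/I₀) = 10·log₁₀(7.2×10^-7/10⁻¹²) = 10·log₁₀(7.2×10^5).
L = 10·(0.8573 + 5) = 58.57 dB.

58.6 dB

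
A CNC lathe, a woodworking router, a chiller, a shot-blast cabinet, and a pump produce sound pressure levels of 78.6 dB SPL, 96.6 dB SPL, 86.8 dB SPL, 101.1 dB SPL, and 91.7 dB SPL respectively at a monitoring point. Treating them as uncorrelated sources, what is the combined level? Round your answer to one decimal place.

102.9 dB SPL

For uncorrelated sources the intensities add, so convert each level to linear form, sum, and take 10·log₁₀ of the total.
Σ 10^(L/10) = 10^(78.6/10) + 10^(96.6/10) + 10^(86.8/10) + 10^(101.1/10) + 10^(91.7/10) = 1.948e+10.
L_total = 10·log₁₀(1.948e+10) = 102.90 dB SPL.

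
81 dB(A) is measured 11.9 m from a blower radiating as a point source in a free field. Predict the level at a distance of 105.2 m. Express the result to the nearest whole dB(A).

62 dB(A)

Point-source attenuation: ΔL = 20·log₁₀(r₂/r₁) = 20·log₁₀(105.2/11.9) = 18.929 dB.
L₂ = 81 − 20·log₁₀(105.2/11.9) = 81 − 18.929 = 62.07 dB(A).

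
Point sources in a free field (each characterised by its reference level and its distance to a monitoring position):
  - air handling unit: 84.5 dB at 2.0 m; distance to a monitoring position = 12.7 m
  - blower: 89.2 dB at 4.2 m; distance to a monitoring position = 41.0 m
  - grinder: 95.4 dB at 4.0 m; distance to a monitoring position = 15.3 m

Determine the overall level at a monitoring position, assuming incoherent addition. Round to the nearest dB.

84 dB

Propagate each source to the receiver with L = L_ref − 20·log₁₀(r/r_ref), then add intensities.
air handling unit: 84.5 − 20·log₁₀(12.7/2.0) = 84.5 − 16.06 = 68.44 dB.
blower: 89.2 − 20·log₁₀(41.0/4.2) = 89.2 − 19.79 = 69.41 dB.
grinder: 95.4 − 20·log₁₀(15.3/4.0) = 95.4 − 11.65 = 83.75 dB.
Σ 10^(L/10) = 2.527e+08 → L_total = 10·log₁₀(2.527e+08) = 84.03 dB.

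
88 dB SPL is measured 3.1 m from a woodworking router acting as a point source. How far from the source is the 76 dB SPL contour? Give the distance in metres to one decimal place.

Point-source spreading drops the level by 20·log₁₀(r₂/r₁); inverting, r₂/r₁ = 10^(ΔL/20).
r₂ = 3.1·10^((88−76)/20) = 3.1·10^(12.0/20) = 12.34 m.

12.3 m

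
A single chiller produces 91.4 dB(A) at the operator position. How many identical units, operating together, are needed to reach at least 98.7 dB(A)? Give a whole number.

N identical sources give L₁ + 10·log₁₀ N, so require 10·log₁₀ N ≥ 98.7 − 91.4 = 7.3 dB.
N ≥ 10^(7.3/10) = 5.370, so N = 6.

6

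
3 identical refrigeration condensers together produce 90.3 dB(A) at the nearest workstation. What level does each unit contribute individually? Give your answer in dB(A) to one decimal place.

85.5 dB(A)

3 equal contributions raise the level by 10·log₁₀ 3 = 4.771 dB, so each unit alone gives 90.3 − 4.771.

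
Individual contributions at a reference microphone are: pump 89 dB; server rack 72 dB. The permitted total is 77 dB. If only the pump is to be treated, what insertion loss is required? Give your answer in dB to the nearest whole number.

14 dB

The untreated sources together contribute 10^(72/10) = 1.585e+07, i.e. 72.00 dB.
The limit corresponds to 10^(77/10) = 5.012e+07; subtracting the fixed part leaves 3.427e+07 for the pump, i.e. 75.35 dB.
Required insertion loss = 89 − 75.35 = 13.65 dB.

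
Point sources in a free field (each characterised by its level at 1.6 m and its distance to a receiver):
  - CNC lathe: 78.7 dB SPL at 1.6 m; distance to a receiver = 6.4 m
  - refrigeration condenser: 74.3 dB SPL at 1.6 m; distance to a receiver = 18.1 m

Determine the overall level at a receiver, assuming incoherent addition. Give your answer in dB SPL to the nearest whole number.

67 dB SPL

First find each source's level at the receiver (point-source: −20·log₁₀(r/r_ref)), then combine on an intensity basis.
CNC lathe: 78.7 − 20·log₁₀(6.4/1.6) = 78.7 − 12.04 = 66.66 dB SPL.
refrigeration condenser: 74.3 − 20·log₁₀(18.1/1.6) = 74.3 − 21.07 = 53.23 dB SPL.
Σ 10^(L/10) = 4.844e+06 → L_total = 10·log₁₀(4.844e+06) = 66.85 dB SPL.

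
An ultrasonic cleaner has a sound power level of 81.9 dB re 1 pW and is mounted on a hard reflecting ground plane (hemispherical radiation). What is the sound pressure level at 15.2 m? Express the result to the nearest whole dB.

50 dB

Free-field hemispherical radiation: L_p = L_w − 10·log₁₀(2π·r²), r = 15.2 m.
2π·r² = 1452 m², 10·log₁₀ of that is 31.619 dB.
L_p = 81.9 − 31.619 = 50.28 dB.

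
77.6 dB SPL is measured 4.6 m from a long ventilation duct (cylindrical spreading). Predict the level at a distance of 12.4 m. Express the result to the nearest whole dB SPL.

For a line source, L₂ = L₁ − 10·log₁₀(r₂/r₁).
L₂ = 77.6 − 10·log₁₀(12.4/4.6) = 77.6 − 4.307 = 73.29 dB SPL.

73 dB SPL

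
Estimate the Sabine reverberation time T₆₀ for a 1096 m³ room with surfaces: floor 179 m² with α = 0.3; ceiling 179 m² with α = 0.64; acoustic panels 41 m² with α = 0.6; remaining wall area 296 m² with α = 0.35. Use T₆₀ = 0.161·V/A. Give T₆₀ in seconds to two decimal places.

Summing Sᵢαᵢ: 179·0.3 + 179·0.64 + 41·0.6 + 296·0.35 = 296.46 m².
T₆₀ = 0.161 × 1096 / 296.46 = 0.595 s.

0.60 s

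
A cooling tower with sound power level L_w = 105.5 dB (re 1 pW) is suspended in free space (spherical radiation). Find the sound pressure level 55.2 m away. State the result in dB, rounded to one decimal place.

Free-field spherical radiation: L_p = L_w − 10·log₁₀(4π·r²), r = 55.2 m.
4π·r² = 3.829e+04 m², 10·log₁₀ of that is 45.831 dB.
L_p = 105.5 − 45.831 = 59.67 dB.

59.7 dB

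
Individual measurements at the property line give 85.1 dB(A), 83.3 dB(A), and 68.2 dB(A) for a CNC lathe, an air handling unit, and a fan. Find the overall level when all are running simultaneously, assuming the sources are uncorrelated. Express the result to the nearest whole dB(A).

87 dB(A)

Incoherent sources combine by intensity addition: L_total = 10·log₁₀(Σ 10^(L_i/10)).
Σ 10^(L/10) = 10^(85.1/10) + 10^(83.3/10) + 10^(68.2/10) = 5.440e+08.
L_total = 10·log₁₀(5.440e+08) = 87.36 dB(A).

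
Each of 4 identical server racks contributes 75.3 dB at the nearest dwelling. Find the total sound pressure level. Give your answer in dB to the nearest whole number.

With 4 equal, uncorrelated contributions the intensity is 4× that of one unit, giving a rise of 10·log₁₀ 4.
L_total = 75.3 + 10·log₁₀(4) = 75.3 + 6.021 = 81.32 dB.

81 dB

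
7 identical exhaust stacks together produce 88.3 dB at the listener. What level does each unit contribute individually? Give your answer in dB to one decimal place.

79.8 dB

Dividing the total intensity by 7 lowers the level by 10·log₁₀ 7 = 8.451 dB: L₁ = 88.3 − 8.451.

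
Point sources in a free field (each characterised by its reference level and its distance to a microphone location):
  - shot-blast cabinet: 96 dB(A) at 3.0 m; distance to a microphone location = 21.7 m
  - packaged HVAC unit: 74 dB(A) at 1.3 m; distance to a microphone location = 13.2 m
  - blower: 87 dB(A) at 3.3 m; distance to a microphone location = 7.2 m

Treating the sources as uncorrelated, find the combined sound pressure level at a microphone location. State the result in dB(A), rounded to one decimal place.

Apply inverse-square spreading to bring every level to the receiver, then sum 10^(L/10).
shot-blast cabinet: 96 − 20·log₁₀(21.7/3.0) = 96 − 17.19 = 78.81 dB(A).
packaged HVAC unit: 74 − 20·log₁₀(13.2/1.3) = 74 − 20.13 = 53.87 dB(A).
blower: 87 − 20·log₁₀(7.2/3.3) = 87 − 6.78 = 80.22 dB(A).
Σ 10^(L/10) = 1.816e+08 → L_total = 10·log₁₀(1.816e+08) = 82.59 dB(A).

82.6 dB(A)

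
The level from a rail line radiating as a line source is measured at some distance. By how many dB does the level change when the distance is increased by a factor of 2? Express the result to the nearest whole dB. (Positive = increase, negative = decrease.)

-3 dB

A line source loses 3 dB per doubling of distance; generally ΔL = −10·log₁₀(r₂/r₁).
ΔL = −10·log₁₀(2) = -3.01 dB.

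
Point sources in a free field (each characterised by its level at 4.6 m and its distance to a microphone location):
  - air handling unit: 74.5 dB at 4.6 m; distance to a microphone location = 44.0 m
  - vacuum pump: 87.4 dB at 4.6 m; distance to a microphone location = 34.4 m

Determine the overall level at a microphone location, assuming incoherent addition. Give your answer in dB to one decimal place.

Apply inverse-square spreading to bring every level to the receiver, then sum 10^(L/10).
air handling unit: 74.5 − 20·log₁₀(44.0/4.6) = 74.5 − 19.61 = 54.89 dB.
vacuum pump: 87.4 − 20·log₁₀(34.4/4.6) = 87.4 − 17.48 = 69.92 dB.
Σ 10^(L/10) = 1.013e+07 → L_total = 10·log₁₀(1.013e+07) = 70.06 dB.

70.1 dB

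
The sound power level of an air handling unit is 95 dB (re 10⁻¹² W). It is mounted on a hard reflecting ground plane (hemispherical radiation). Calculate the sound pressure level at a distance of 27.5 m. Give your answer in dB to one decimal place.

L_p = L_w − 10·log₁₀(2π·r²) with r = 27.5 m.
2π·r² = 4752 m², 10·log₁₀ of that is 36.768 dB.
L_p = 95 − 36.768 = 58.23 dB.

58.2 dB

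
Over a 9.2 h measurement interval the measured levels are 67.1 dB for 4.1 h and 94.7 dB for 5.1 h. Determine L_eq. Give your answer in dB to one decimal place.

The energy average is taken in the linear domain: L_eq = 10·log₁₀[(Σ tᵢ·10^(Lᵢ/10))/T], T = 9.2 h.
Σ tᵢ·10^(Lᵢ/10) = 4.1·10^(67.1/10) + 5.1·10^(94.7/10) = 1.507e+10.
L_eq = 10·log₁₀(1.507e+10/9.2) = 92.14 dB.

92.1 dB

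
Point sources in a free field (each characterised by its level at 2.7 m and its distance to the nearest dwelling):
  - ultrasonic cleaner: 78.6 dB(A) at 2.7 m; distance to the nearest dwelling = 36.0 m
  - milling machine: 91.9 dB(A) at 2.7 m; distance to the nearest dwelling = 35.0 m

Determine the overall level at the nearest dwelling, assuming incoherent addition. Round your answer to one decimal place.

69.8 dB(A)

First find each source's level at the receiver (point-source: −20·log₁₀(r/r_ref)), then combine on an intensity basis.
ultrasonic cleaner: 78.6 − 20·log₁₀(36.0/2.7) = 78.6 − 22.50 = 56.10 dB(A).
milling machine: 91.9 − 20·log₁₀(35.0/2.7) = 91.9 − 22.25 = 69.65 dB(A).
Σ 10^(L/10) = 9.625e+06 → L_total = 10·log₁₀(9.625e+06) = 69.83 dB(A).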